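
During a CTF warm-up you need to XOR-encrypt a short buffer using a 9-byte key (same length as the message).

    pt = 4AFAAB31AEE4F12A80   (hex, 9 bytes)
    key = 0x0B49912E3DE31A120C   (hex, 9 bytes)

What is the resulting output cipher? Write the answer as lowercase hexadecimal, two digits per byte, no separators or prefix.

41b33a1f9307eb388c

4a XOR 0b = 41
fa XOR 49 = b3
ab XOR 91 = 3a
31 XOR 2e = 1f
ae XOR 3d = 93
e4 XOR e3 = 07
f1 XOR 1a = eb
2a XOR 12 = 38
80 XOR 0c = 8c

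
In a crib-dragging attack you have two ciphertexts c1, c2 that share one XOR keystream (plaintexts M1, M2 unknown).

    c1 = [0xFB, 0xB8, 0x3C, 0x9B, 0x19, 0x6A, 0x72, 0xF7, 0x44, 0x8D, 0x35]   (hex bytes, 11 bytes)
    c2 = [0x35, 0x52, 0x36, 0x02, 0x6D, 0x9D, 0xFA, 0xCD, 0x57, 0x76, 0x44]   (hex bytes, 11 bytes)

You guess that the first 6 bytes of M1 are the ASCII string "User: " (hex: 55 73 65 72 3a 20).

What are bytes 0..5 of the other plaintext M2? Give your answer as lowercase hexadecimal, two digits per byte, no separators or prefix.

First, c1 ⊕ c2 = (M1 ⊕ K) ⊕ (M2 ⊕ K) = M1 ⊕ M2, so the key drops out. Then M2 = (M1 ⊕ M2) ⊕ M1 over the first 6 bytes.
byte 0: (fb xor 35) xor 55 = ce xor 55 = 9b
byte 1: (b8 xor 52) xor 73 = ea xor 73 = 99
byte 2: (3c xor 36) xor 65 = 0a xor 65 = 6f
byte 3: (9b xor 02) xor 72 = 99 xor 72 = eb
byte 4: (19 xor 6d) xor 3a = 74 xor 3a = 4e
byte 5: (6a xor 9d) xor 20 = f7 xor 20 = d7

9b996feb4ed7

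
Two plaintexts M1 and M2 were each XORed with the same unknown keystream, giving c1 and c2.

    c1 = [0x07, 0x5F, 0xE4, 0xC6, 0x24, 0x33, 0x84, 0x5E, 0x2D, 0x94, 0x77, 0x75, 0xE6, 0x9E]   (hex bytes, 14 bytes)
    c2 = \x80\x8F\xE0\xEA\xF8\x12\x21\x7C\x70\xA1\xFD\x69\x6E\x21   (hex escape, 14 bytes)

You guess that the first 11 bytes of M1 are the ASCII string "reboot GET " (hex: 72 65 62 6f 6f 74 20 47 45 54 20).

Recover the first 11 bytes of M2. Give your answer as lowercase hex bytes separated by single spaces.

f5 b5 66 43 b3 55 85 65 18 61 aa

First, c1 ⊕ c2 = (M1 ⊕ K) ⊕ (M2 ⊕ K) = M1 ⊕ M2, so the key drops out. Then M2 = (M1 ⊕ M2) ⊕ M1 over the first 11 bytes.
byte 0: (07 ^ 80) ^ 72 = 87 ^ 72 = f5
byte 1: (5f ^ 8f) ^ 65 = d0 ^ 65 = b5
byte 2: (e4 ^ e0) ^ 62 = 04 ^ 62 = 66
byte 3: (c6 ^ ea) ^ 6f = 2c ^ 6f = 43
byte 4: (24 ^ f8) ^ 6f = dc ^ 6f = b3
byte 5: (33 ^ 12) ^ 74 = 21 ^ 74 = 55
byte 6: (84 ^ 21) ^ 20 = a5 ^ 20 = 85
byte 7: (5e ^ 7c) ^ 47 = 22 ^ 47 = 65
byte 8: (2d ^ 70) ^ 45 = 5d ^ 45 = 18
byte 9: (94 ^ a1) ^ 54 = 35 ^ 54 = 61
byte 10: (77 ^ fd) ^ 20 = 8a ^ 20 = aa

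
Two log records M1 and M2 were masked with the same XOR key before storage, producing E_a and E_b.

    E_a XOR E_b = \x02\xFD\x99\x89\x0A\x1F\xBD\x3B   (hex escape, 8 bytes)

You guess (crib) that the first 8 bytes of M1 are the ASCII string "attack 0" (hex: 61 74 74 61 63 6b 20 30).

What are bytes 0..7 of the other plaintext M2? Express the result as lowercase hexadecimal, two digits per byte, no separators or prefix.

6389ede869749d0b

Since E_a ⊕ E_b = M1 ⊕ M2, XORing with the guessed M1 bytes yields the corresponding M2 bytes: M2 = (E_a ⊕ E_b) ⊕ M1.
02 ⊕ 61 = 63
fd ⊕ 74 = 89
99 ⊕ 74 = ed
89 ⊕ 61 = e8
0a ⊕ 63 = 69
1f ⊕ 6b = 74
bd ⊕ 20 = 9d
3b ⊕ 30 = 0b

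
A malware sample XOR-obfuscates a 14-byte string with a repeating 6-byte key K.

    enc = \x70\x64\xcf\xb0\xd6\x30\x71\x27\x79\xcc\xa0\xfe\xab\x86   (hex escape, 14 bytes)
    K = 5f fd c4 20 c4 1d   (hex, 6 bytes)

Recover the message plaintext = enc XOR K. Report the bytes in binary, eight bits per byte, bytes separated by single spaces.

The 6-byte key repeats, so the effective keystream is 5f fd c4 20 c4 1d 5f fd c4 20 c4 1d 5f fd.
byte 0: 01110000 ^ 01011111 = 00101111
byte 1: 01100100 ^ 11111101 = 10011001
byte 2: 11001111 ^ 11000100 = 00001011
byte 3: 10110000 ^ 00100000 = 10010000
byte 4: 11010110 ^ 11000100 = 00010010
byte 5: 00110000 ^ 00011101 = 00101101
byte 6: 01110001 ^ 01011111 = 00101110
byte 7: 00100111 ^ 11111101 = 11011010
byte 8: 01111001 ^ 11000100 = 10111101
byte 9: 11001100 ^ 00100000 = 11101100
byte 10: 10100000 ^ 11000100 = 01100100
byte 11: 11111110 ^ 00011101 = 11100011
byte 12: 10101011 ^ 01011111 = 11110100
byte 13: 10000110 ^ 11111101 = 01111011

00101111 10011001 00001011 10010000 00010010 00101101 00101110 11011010 10111101 11101100 01100100 11100011 11110100 01111011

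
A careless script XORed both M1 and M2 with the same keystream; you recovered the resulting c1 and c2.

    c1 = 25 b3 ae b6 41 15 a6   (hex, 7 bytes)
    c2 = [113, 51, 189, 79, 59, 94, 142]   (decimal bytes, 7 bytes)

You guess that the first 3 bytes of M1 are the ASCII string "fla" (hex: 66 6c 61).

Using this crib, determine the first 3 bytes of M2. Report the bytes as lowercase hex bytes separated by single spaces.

32 ec 72

First, c1 ⊕ c2 = (M1 ⊕ K) ⊕ (M2 ⊕ K) = M1 ⊕ M2, so the key drops out. Then M2 = (M1 ⊕ M2) ⊕ M1 over the first 3 bytes.
byte 0: (25 ⊕ 71) ⊕ 66 = 54 ⊕ 66 = 32
byte 1: (b3 ⊕ 33) ⊕ 6c = 80 ⊕ 6c = ec
byte 2: (ae ⊕ bd) ⊕ 61 = 13 ⊕ 61 = 72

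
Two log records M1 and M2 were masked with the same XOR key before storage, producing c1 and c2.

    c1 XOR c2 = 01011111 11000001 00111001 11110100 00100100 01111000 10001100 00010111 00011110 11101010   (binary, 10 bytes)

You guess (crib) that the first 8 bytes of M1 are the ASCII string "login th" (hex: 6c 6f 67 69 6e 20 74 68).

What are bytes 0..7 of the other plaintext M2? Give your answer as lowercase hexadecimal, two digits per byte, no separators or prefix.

Since c1 ⊕ c2 = M1 ⊕ M2, XORing with the guessed M1 bytes yields the corresponding M2 bytes: M2 = (c1 ⊕ c2) ⊕ M1.
byte 0: 5f ^ 6c = 33
byte 1: c1 ^ 6f = ae
byte 2: 39 ^ 67 = 5e
byte 3: f4 ^ 69 = 9d
byte 4: 24 ^ 6e = 4a
byte 5: 78 ^ 20 = 58
byte 6: 8c ^ 74 = f8
byte 7: 17 ^ 68 = 7f

33ae5e9d4a58f87f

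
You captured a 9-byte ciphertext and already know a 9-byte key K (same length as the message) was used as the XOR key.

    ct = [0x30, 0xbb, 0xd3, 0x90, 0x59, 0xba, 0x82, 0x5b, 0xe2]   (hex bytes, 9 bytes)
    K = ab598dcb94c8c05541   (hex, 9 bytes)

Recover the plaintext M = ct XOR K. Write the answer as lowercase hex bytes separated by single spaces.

9b e2 5e 5b cd 72 42 0e a3

byte 0: 30 xor ab = 9b
byte 1: bb xor 59 = e2
byte 2: d3 xor 8d = 5e
byte 3: 90 xor cb = 5b
byte 4: 59 xor 94 = cd
byte 5: ba xor c8 = 72
byte 6: 82 xor c0 = 42
byte 7: 5b xor 55 = 0e
byte 8: e2 xor 41 = a3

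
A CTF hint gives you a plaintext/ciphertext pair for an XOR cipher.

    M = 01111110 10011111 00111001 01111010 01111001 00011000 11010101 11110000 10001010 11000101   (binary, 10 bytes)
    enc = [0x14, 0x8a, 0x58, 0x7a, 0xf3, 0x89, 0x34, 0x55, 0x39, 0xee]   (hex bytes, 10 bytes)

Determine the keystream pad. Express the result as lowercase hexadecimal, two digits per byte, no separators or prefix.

6a1561008a91e1a5b32b

Since enc = M ⊕ pad, XORing both sides with M gives pad = M ⊕ enc.
7e xor 14 = 6a
9f xor 8a = 15
39 xor 58 = 61
7a xor 7a = 00
79 xor f3 = 8a
18 xor 89 = 91
d5 xor 34 = e1
f0 xor 55 = a5
8a xor 39 = b3
c5 xor ee = 2b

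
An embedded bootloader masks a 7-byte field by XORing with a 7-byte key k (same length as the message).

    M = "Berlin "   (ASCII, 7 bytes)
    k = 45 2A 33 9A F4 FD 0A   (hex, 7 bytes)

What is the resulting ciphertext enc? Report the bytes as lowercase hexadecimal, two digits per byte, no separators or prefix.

XOR is its own inverse, so applying the key byte-wise gives the result directly.
byte 0: 01000010 ⊕ 01000101 = 00000111
byte 1: 01100101 ⊕ 00101010 = 01001111
byte 2: 01110010 ⊕ 00110011 = 01000001
byte 3: 01101100 ⊕ 10011010 = 11110110
byte 4: 01101001 ⊕ 11110100 = 10011101
byte 5: 01101110 ⊕ 11111101 = 10010011
byte 6: 00100000 ⊕ 00001010 = 00101010

074f41f69d932a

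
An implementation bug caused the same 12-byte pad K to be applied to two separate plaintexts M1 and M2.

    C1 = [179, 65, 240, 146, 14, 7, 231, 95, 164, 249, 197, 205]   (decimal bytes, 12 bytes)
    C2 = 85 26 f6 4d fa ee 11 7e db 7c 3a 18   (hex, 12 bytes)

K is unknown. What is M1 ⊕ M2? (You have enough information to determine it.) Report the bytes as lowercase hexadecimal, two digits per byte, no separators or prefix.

C1 ⊕ C2 = (M1 ⊕ K) ⊕ (M2 ⊕ K) = M1 ⊕ M2 — the shared key cancels under XOR.
b3 xor 85 = 36
41 xor 26 = 67
f0 xor f6 = 06
92 xor 4d = df
0e xor fa = f4
07 xor ee = e9
e7 xor 11 = f6
5f xor 7e = 21
a4 xor db = 7f
f9 xor 7c = 85
c5 xor 3a = ff
cd xor 18 = d5

366706dff4e9f6217f85ffd5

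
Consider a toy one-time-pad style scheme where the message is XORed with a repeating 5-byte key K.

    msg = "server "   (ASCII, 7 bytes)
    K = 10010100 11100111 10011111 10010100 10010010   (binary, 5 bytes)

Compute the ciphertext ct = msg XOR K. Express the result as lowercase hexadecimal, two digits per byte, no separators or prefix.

e782ede2f7e6c7

The 5-byte key repeats, so the effective keystream is 94 e7 9f 94 92 94 e7.
byte 0: 73 xor 94 = e7
byte 1: 65 xor e7 = 82
byte 2: 72 xor 9f = ed
byte 3: 76 xor 94 = e2
byte 4: 65 xor 92 = f7
byte 5: 72 xor 94 = e6
byte 6: 20 xor e7 = c7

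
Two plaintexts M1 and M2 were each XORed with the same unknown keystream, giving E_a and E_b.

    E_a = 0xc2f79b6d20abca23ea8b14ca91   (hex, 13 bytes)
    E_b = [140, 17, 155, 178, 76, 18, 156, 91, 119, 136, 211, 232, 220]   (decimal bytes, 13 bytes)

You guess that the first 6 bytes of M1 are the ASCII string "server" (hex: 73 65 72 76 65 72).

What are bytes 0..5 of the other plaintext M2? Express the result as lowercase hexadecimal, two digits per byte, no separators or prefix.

First, E_a ⊕ E_b = (M1 ⊕ K) ⊕ (M2 ⊕ K) = M1 ⊕ M2, so the key drops out. Then M2 = (M1 ⊕ M2) ⊕ M1 over the first 6 bytes.
byte 0: (c2 ^ 8c) ^ 73 = 4e ^ 73 = 3d
byte 1: (f7 ^ 11) ^ 65 = e6 ^ 65 = 83
byte 2: (9b ^ 9b) ^ 72 = 00 ^ 72 = 72
byte 3: (6d ^ b2) ^ 76 = df ^ 76 = a9
byte 4: (20 ^ 4c) ^ 65 = 6c ^ 65 = 09
byte 5: (ab ^ 12) ^ 72 = b9 ^ 72 = cb

3d8372a909cb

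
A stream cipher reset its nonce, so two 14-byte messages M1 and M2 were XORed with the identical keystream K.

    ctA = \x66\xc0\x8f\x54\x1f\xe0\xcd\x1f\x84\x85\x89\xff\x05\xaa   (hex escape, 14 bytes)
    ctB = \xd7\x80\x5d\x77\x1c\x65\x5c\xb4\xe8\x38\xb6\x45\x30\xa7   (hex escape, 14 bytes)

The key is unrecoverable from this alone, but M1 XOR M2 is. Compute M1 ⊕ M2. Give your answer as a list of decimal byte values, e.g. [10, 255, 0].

[177, 64, 210, 35, 3, 133, 145, 171, 108, 189, 63, 186, 53, 13]

ctA ⊕ ctB = (M1 ⊕ K) ⊕ (M2 ⊕ K) = M1 ⊕ M2 — the shared key cancels under XOR.
01100110 ^ 11010111 = 10110001
11000000 ^ 10000000 = 01000000
10001111 ^ 01011101 = 11010010
01010100 ^ 01110111 = 00100011
00011111 ^ 00011100 = 00000011
11100000 ^ 01100101 = 10000101
11001101 ^ 01011100 = 10010001
00011111 ^ 10110100 = 10101011
10000100 ^ 11101000 = 01101100
10000101 ^ 00111000 = 10111101
10001001 ^ 10110110 = 00111111
11111111 ^ 01000101 = 10111010
00000101 ^ 00110000 = 00110101
10101010 ^ 10100111 = 00001101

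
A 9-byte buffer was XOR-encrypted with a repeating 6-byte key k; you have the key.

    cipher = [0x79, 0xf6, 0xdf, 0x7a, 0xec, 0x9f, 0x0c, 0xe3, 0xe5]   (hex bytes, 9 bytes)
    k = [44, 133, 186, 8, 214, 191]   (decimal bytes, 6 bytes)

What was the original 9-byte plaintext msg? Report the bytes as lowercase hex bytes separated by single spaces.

The 6-byte key repeats, so the effective keystream is 2c 85 ba 08 d6 bf 2c 85 ba.
byte 0: 121 ⊕  44 =  85
byte 1: 246 ⊕ 133 = 115
byte 2: 223 ⊕ 186 = 101
byte 3: 122 ⊕   8 = 114
byte 4: 236 ⊕ 214 =  58
byte 5: 159 ⊕ 191 =  32
byte 6:  12 ⊕  44 =  32
byte 7: 227 ⊕ 133 = 102
byte 8: 229 ⊕ 186 =  95

55 73 65 72 3a 20 20 66 5f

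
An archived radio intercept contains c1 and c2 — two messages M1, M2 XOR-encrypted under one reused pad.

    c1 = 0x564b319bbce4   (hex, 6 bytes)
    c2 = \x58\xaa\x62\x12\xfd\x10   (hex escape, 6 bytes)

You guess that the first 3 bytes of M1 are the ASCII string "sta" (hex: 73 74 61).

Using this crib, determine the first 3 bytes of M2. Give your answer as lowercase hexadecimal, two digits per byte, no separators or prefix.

7d9532

First, c1 ⊕ c2 = (M1 ⊕ K) ⊕ (M2 ⊕ K) = M1 ⊕ M2, so the key drops out. Then M2 = (M1 ⊕ M2) ⊕ M1 over the first 3 bytes.
byte 0: (56 xor 58) xor 73 = 0e xor 73 = 7d
byte 1: (4b xor aa) xor 74 = e1 xor 74 = 95
byte 2: (31 xor 62) xor 61 = 53 xor 61 = 32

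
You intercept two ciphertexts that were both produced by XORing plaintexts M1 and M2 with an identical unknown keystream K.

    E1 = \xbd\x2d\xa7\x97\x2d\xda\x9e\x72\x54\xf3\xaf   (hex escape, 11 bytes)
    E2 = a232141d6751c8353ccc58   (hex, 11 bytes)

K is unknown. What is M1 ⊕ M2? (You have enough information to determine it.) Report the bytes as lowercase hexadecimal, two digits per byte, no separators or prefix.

1f1fb38a4a8b5647683ff7

E1 ⊕ E2 = (M1 ⊕ K) ⊕ (M2 ⊕ K) = M1 ⊕ M2 — the shared key cancels under XOR.
10111101 ^ 10100010 = 00011111
00101101 ^ 00110010 = 00011111
10100111 ^ 00010100 = 10110011
10010111 ^ 00011101 = 10001010
00101101 ^ 01100111 = 01001010
11011010 ^ 01010001 = 10001011
10011110 ^ 11001000 = 01010110
01110010 ^ 00110101 = 01000111
01010100 ^ 00111100 = 01101000
11110011 ^ 11001100 = 00111111
10101111 ^ 01011000 = 11110111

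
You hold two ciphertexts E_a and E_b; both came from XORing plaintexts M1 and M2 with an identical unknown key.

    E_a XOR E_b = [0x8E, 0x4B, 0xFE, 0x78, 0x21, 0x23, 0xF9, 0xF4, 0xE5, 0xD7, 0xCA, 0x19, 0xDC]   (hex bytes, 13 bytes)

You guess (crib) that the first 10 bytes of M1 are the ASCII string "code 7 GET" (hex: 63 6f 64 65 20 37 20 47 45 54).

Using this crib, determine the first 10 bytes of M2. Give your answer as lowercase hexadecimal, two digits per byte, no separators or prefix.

ed249a1d0114d9b3a083

Since E_a ⊕ E_b = M1 ⊕ M2, XORing with the guessed M1 bytes yields the corresponding M2 bytes: M2 = (E_a ⊕ E_b) ⊕ M1.
byte 0: 8e xor 63 = ed
byte 1: 4b xor 6f = 24
byte 2: fe xor 64 = 9a
byte 3: 78 xor 65 = 1d
byte 4: 21 xor 20 = 01
byte 5: 23 xor 37 = 14
byte 6: f9 xor 20 = d9
byte 7: f4 xor 47 = b3
byte 8: e5 xor 45 = a0
byte 9: d7 xor 54 = 83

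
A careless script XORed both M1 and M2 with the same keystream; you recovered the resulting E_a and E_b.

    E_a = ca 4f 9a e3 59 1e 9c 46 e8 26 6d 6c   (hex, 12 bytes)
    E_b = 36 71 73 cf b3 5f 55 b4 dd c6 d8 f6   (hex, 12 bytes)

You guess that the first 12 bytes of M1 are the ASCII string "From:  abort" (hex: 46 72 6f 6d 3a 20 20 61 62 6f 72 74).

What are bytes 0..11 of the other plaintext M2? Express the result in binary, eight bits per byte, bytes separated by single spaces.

10111010 01001100 10000110 01000001 11010000 01100001 11101001 10010011 01010111 10001111 11000111 11101110

First, E_a ⊕ E_b = (M1 ⊕ K) ⊕ (M2 ⊕ K) = M1 ⊕ M2, so the key drops out. Then M2 = (M1 ⊕ M2) ⊕ M1 over the first 12 bytes.
byte 0: (ca XOR 36) XOR 46 = fc XOR 46 = ba
byte 1: (4f XOR 71) XOR 72 = 3e XOR 72 = 4c
byte 2: (9a XOR 73) XOR 6f = e9 XOR 6f = 86
byte 3: (e3 XOR cf) XOR 6d = 2c XOR 6d = 41
byte 4: (59 XOR b3) XOR 3a = ea XOR 3a = d0
byte 5: (1e XOR 5f) XOR 20 = 41 XOR 20 = 61
byte 6: (9c XOR 55) XOR 20 = c9 XOR 20 = e9
byte 7: (46 XOR b4) XOR 61 = f2 XOR 61 = 93
byte 8: (e8 XOR dd) XOR 62 = 35 XOR 62 = 57
byte 9: (26 XOR c6) XOR 6f = e0 XOR 6f = 8f
byte 10: (6d XOR d8) XOR 72 = b5 XOR 72 = c7
byte 11: (6c XOR f6) XOR 74 = 9a XOR 74 = ee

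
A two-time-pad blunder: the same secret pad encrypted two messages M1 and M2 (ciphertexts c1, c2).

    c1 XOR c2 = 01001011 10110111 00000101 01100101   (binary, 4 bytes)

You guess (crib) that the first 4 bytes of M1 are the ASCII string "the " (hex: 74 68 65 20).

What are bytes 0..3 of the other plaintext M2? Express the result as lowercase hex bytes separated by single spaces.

3f df 60 45

Since c1 ⊕ c2 = M1 ⊕ M2, XORing with the guessed M1 bytes yields the corresponding M2 bytes: M2 = (c1 ⊕ c2) ⊕ M1.
4b ⊕ 74 = 3f
b7 ⊕ 68 = df
05 ⊕ 65 = 60
65 ⊕ 20 = 45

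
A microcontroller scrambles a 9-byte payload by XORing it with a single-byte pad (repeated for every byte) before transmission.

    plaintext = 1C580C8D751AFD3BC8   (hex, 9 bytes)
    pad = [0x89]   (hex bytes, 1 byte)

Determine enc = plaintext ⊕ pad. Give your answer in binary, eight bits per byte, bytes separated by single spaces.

10010101 11010001 10000101 00000100 11111100 10010011 01110100 10110010 01000001

The 1-byte key repeats, so the effective keystream is 89 89 89 89 89 89 89 89 89.
byte 0: 1c xor 89 = 95
byte 1: 58 xor 89 = d1
byte 2: 0c xor 89 = 85
byte 3: 8d xor 89 = 04
byte 4: 75 xor 89 = fc
byte 5: 1a xor 89 = 93
byte 6: fd xor 89 = 74
byte 7: 3b xor 89 = b2
byte 8: c8 xor 89 = 41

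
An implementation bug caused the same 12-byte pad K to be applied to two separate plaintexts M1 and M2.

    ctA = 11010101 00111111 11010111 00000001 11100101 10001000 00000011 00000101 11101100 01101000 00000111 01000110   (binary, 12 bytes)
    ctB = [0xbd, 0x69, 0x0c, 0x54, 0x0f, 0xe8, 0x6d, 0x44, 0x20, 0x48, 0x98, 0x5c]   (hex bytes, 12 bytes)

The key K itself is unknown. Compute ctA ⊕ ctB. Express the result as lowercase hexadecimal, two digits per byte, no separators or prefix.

6856db55ea606e41cc209f1a

ctA ⊕ ctB = (M1 ⊕ K) ⊕ (M2 ⊕ K) = M1 ⊕ M2 — the shared key cancels under XOR.
d5 xor bd = 68
3f xor 69 = 56
d7 xor 0c = db
01 xor 54 = 55
e5 xor 0f = ea
88 xor e8 = 60
03 xor 6d = 6e
05 xor 44 = 41
ec xor 20 = cc
68 xor 48 = 20
07 xor 98 = 9f
46 xor 5c = 1a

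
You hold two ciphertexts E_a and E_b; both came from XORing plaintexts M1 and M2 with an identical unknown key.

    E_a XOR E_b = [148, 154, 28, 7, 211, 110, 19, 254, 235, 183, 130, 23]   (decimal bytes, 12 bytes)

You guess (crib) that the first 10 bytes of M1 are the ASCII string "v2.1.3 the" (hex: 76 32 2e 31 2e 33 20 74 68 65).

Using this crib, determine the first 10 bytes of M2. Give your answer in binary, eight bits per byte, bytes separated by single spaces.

11100010 10101000 00110010 00110110 11111101 01011101 00110011 10001010 10000011 11010010

Since E_a ⊕ E_b = M1 ⊕ M2, XORing with the guessed M1 bytes yields the corresponding M2 bytes: M2 = (E_a ⊕ E_b) ⊕ M1.
94 XOR 76 = e2
9a XOR 32 = a8
1c XOR 2e = 32
07 XOR 31 = 36
d3 XOR 2e = fd
6e XOR 33 = 5d
13 XOR 20 = 33
fe XOR 74 = 8a
eb XOR 68 = 83
b7 XOR 65 = d2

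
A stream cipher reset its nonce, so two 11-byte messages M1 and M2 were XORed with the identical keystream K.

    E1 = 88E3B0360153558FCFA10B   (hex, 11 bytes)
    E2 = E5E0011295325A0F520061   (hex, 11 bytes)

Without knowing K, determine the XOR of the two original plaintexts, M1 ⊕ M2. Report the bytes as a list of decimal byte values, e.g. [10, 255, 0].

[109, 3, 177, 36, 148, 97, 15, 128, 157, 161, 106]

E1 ⊕ E2 = (M1 ⊕ K) ⊕ (M2 ⊕ K) = M1 ⊕ M2 — the shared key cancels under XOR.
88 XOR e5 = 6d
e3 XOR e0 = 03
b0 XOR 01 = b1
36 XOR 12 = 24
01 XOR 95 = 94
53 XOR 32 = 61
55 XOR 5a = 0f
8f XOR 0f = 80
cf XOR 52 = 9d
a1 XOR 00 = a1
0b XOR 61 = 6a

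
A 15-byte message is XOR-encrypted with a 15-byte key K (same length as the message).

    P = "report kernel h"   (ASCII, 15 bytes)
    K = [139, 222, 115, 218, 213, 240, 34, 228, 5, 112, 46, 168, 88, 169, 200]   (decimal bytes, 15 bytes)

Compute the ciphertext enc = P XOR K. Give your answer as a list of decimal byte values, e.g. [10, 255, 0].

[249, 187, 3, 181, 167, 132, 2, 143, 96, 2, 64, 205, 52, 137, 160]

114 ^ 139 = 249
101 ^ 222 = 187
112 ^ 115 =   3
111 ^ 218 = 181
114 ^ 213 = 167
116 ^ 240 = 132
 32 ^  34 =   2
107 ^ 228 = 143
101 ^   5 =  96
114 ^ 112 =   2
110 ^  46 =  64
101 ^ 168 = 205
108 ^  88 =  52
 32 ^ 169 = 137
104 ^ 200 = 160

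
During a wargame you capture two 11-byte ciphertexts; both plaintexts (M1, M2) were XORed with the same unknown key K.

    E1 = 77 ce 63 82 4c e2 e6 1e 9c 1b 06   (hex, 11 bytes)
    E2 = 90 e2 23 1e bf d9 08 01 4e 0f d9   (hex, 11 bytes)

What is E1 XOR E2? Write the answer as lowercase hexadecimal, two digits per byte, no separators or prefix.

e72c409cf33bee1fd214df

E1 ⊕ E2 = (M1 ⊕ K) ⊕ (M2 ⊕ K) = M1 ⊕ M2 — the shared key cancels under XOR.
byte 0: 77 XOR 90 = e7
byte 1: ce XOR e2 = 2c
byte 2: 63 XOR 23 = 40
byte 3: 82 XOR 1e = 9c
byte 4: 4c XOR bf = f3
byte 5: e2 XOR d9 = 3b
byte 6: e6 XOR 08 = ee
byte 7: 1e XOR 01 = 1f
byte 8: 9c XOR 4e = d2
byte 9: 1b XOR 0f = 14
byte 10: 06 XOR d9 = df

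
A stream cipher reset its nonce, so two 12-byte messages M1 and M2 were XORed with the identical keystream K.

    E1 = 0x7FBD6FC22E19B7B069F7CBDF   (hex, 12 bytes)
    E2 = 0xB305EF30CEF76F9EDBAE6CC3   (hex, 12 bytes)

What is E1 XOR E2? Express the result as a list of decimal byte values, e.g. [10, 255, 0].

[204, 184, 128, 242, 224, 238, 216, 46, 178, 89, 167, 28]

E1 ⊕ E2 = (M1 ⊕ K) ⊕ (M2 ⊕ K) = M1 ⊕ M2 — the shared key cancels under XOR.
01111111 xor 10110011 = 11001100
10111101 xor 00000101 = 10111000
01101111 xor 11101111 = 10000000
11000010 xor 00110000 = 11110010
00101110 xor 11001110 = 11100000
00011001 xor 11110111 = 11101110
10110111 xor 01101111 = 11011000
10110000 xor 10011110 = 00101110
01101001 xor 11011011 = 10110010
11110111 xor 10101110 = 01011001
11001011 xor 01101100 = 10100111
11011111 xor 11000011 = 00011100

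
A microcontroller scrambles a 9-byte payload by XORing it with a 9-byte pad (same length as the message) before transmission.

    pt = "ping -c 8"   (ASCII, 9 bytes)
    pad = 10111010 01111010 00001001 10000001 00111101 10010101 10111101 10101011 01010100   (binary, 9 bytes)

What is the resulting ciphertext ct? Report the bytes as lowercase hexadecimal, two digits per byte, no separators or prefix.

XOR is its own inverse, so applying the key byte-wise gives the result directly.
byte 0: 70 ^ ba = ca
byte 1: 69 ^ 7a = 13
byte 2: 6e ^ 09 = 67
byte 3: 67 ^ 81 = e6
byte 4: 20 ^ 3d = 1d
byte 5: 2d ^ 95 = b8
byte 6: 63 ^ bd = de
byte 7: 20 ^ ab = 8b
byte 8: 38 ^ 54 = 6c

ca1367e61db8de8b6c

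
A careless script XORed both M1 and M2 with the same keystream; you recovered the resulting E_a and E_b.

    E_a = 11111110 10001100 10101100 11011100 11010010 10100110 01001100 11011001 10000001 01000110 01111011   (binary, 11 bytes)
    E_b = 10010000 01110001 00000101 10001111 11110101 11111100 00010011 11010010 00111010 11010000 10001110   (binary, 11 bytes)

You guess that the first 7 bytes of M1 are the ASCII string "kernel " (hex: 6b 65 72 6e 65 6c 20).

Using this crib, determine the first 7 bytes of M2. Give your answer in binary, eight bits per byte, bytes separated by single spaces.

00000101 10011000 11011011 00111101 01000010 00110110 01111111

First, E_a ⊕ E_b = (M1 ⊕ K) ⊕ (M2 ⊕ K) = M1 ⊕ M2, so the key drops out. Then M2 = (M1 ⊕ M2) ⊕ M1 over the first 7 bytes.
byte 0: (fe xor 90) xor 6b = 6e xor 6b = 05
byte 1: (8c xor 71) xor 65 = fd xor 65 = 98
byte 2: (ac xor 05) xor 72 = a9 xor 72 = db
byte 3: (dc xor 8f) xor 6e = 53 xor 6e = 3d
byte 4: (d2 xor f5) xor 65 = 27 xor 65 = 42
byte 5: (a6 xor fc) xor 6c = 5a xor 6c = 36
byte 6: (4c xor 13) xor 20 = 5f xor 20 = 7f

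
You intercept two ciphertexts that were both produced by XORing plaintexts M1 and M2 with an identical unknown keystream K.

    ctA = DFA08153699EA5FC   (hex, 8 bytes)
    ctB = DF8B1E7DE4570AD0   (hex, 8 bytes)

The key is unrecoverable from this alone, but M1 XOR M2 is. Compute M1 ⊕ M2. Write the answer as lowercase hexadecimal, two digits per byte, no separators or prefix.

ctA ⊕ ctB = (M1 ⊕ K) ⊕ (M2 ⊕ K) = M1 ⊕ M2 — the shared key cancels under XOR.
df xor df = 00
a0 xor 8b = 2b
81 xor 1e = 9f
53 xor 7d = 2e
69 xor e4 = 8d
9e xor 57 = c9
a5 xor 0a = af
fc xor d0 = 2c

002b9f2e8dc9af2c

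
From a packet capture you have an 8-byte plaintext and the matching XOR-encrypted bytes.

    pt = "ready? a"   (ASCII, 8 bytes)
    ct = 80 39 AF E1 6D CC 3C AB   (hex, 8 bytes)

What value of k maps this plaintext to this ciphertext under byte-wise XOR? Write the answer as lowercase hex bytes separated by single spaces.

f2 5c ce 85 14 f3 1c ca

Since ct = pt ⊕ k, XORing both sides with pt gives k = pt ⊕ ct.
114 XOR 128 = 242
101 XOR  57 =  92
 97 XOR 175 = 206
100 XOR 225 = 133
121 XOR 109 =  20
 63 XOR 204 = 243
 32 XOR  60 =  28
 97 XOR 171 = 202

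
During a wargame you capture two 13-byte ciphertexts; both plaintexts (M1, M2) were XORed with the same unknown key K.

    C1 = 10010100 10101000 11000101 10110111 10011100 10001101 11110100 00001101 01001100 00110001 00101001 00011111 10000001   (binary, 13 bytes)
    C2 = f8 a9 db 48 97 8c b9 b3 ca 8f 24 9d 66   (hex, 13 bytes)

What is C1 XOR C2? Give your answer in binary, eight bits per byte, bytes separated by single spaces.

01101100 00000001 00011110 11111111 00001011 00000001 01001101 10111110 10000110 10111110 00001101 10000010 11100111

C1 ⊕ C2 = (M1 ⊕ K) ⊕ (M2 ⊕ K) = M1 ⊕ M2 — the shared key cancels under XOR.
byte 0: 148 XOR 248 = 108
byte 1: 168 XOR 169 =   1
byte 2: 197 XOR 219 =  30
byte 3: 183 XOR  72 = 255
byte 4: 156 XOR 151 =  11
byte 5: 141 XOR 140 =   1
byte 6: 244 XOR 185 =  77
byte 7:  13 XOR 179 = 190
byte 8:  76 XOR 202 = 134
byte 9:  49 XOR 143 = 190
byte 10:  41 XOR  36 =  13
byte 11:  31 XOR 157 = 130
byte 12: 129 XOR 102 = 231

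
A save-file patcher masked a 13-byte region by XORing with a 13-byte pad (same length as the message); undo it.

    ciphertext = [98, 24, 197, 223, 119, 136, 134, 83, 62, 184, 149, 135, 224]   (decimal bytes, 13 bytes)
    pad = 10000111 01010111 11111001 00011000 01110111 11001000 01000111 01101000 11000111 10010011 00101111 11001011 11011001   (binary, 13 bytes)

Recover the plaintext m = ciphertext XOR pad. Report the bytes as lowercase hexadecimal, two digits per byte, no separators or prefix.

01100010 ^ 10000111 = 11100101
00011000 ^ 01010111 = 01001111
11000101 ^ 11111001 = 00111100
11011111 ^ 00011000 = 11000111
01110111 ^ 01110111 = 00000000
10001000 ^ 11001000 = 01000000
10000110 ^ 01000111 = 11000001
01010011 ^ 01101000 = 00111011
00111110 ^ 11000111 = 11111001
10111000 ^ 10010011 = 00101011
10010101 ^ 00101111 = 10111010
10000111 ^ 11001011 = 01001100
11100000 ^ 11011001 = 00111001

e54f3cc70040c13bf92bba4c39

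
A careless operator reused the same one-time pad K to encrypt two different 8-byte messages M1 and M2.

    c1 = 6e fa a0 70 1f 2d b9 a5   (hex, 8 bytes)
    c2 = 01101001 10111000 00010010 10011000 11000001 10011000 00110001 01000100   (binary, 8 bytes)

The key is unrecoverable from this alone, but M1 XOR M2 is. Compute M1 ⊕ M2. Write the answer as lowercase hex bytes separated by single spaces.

c1 ⊕ c2 = (M1 ⊕ K) ⊕ (M2 ⊕ K) = M1 ⊕ M2 — the shared key cancels under XOR.
01101110 XOR 01101001 = 00000111
11111010 XOR 10111000 = 01000010
10100000 XOR 00010010 = 10110010
01110000 XOR 10011000 = 11101000
00011111 XOR 11000001 = 11011110
00101101 XOR 10011000 = 10110101
10111001 XOR 00110001 = 10001000
10100101 XOR 01000100 = 11100001

07 42 b2 e8 de b5 88 e1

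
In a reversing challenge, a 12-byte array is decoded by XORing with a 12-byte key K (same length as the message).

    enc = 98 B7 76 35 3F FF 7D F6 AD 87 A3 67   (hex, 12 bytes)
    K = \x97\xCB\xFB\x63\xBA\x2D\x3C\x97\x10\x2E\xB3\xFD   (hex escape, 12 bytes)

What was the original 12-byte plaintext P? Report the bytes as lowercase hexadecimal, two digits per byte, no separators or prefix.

0f7c8d5685d24161bda9109a

98 xor 97 = 0f
b7 xor cb = 7c
76 xor fb = 8d
35 xor 63 = 56
3f xor ba = 85
ff xor 2d = d2
7d xor 3c = 41
f6 xor 97 = 61
ad xor 10 = bd
87 xor 2e = a9
a3 xor b3 = 10
67 xor fd = 9a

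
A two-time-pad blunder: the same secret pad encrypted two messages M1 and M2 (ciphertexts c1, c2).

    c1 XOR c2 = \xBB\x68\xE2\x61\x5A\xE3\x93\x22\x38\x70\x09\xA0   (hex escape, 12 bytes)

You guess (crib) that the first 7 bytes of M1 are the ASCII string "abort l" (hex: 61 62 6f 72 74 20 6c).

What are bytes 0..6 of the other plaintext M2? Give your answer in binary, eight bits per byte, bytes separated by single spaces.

11011010 00001010 10001101 00010011 00101110 11000011 11111111

Since c1 ⊕ c2 = M1 ⊕ M2, XORing with the guessed M1 bytes yields the corresponding M2 bytes: M2 = (c1 ⊕ c2) ⊕ M1.
byte 0: bb ⊕ 61 = da
byte 1: 68 ⊕ 62 = 0a
byte 2: e2 ⊕ 6f = 8d
byte 3: 61 ⊕ 72 = 13
byte 4: 5a ⊕ 74 = 2e
byte 5: e3 ⊕ 20 = c3
byte 6: 93 ⊕ 6c = ff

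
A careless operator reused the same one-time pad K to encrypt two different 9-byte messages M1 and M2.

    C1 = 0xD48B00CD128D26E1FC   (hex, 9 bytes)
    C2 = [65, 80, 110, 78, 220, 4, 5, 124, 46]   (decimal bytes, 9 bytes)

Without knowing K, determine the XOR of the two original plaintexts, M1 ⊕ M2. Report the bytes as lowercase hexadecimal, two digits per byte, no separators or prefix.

C1 ⊕ C2 = (M1 ⊕ K) ⊕ (M2 ⊕ K) = M1 ⊕ M2 — the shared key cancels under XOR.
d4 ⊕ 41 = 95
8b ⊕ 50 = db
00 ⊕ 6e = 6e
cd ⊕ 4e = 83
12 ⊕ dc = ce
8d ⊕ 04 = 89
26 ⊕ 05 = 23
e1 ⊕ 7c = 9d
fc ⊕ 2e = d2

95db6e83ce89239dd2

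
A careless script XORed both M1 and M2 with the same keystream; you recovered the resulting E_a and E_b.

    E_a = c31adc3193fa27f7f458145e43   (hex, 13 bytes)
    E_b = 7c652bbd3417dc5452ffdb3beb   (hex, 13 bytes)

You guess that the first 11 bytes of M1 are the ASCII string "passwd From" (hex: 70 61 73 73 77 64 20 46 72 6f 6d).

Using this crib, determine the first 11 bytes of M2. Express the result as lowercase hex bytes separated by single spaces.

cf 1e 84 ff d0 89 db e5 d4 c8 a2

First, E_a ⊕ E_b = (M1 ⊕ K) ⊕ (M2 ⊕ K) = M1 ⊕ M2, so the key drops out. Then M2 = (M1 ⊕ M2) ⊕ M1 over the first 11 bytes.
byte 0: (c3 XOR 7c) XOR 70 = bf XOR 70 = cf
byte 1: (1a XOR 65) XOR 61 = 7f XOR 61 = 1e
byte 2: (dc XOR 2b) XOR 73 = f7 XOR 73 = 84
byte 3: (31 XOR bd) XOR 73 = 8c XOR 73 = ff
byte 4: (93 XOR 34) XOR 77 = a7 XOR 77 = d0
byte 5: (fa XOR 17) XOR 64 = ed XOR 64 = 89
byte 6: (27 XOR dc) XOR 20 = fb XOR 20 = db
byte 7: (f7 XOR 54) XOR 46 = a3 XOR 46 = e5
byte 8: (f4 XOR 52) XOR 72 = a6 XOR 72 = d4
byte 9: (58 XOR ff) XOR 6f = a7 XOR 6f = c8
byte 10: (14 XOR db) XOR 6d = cf XOR 6d = a2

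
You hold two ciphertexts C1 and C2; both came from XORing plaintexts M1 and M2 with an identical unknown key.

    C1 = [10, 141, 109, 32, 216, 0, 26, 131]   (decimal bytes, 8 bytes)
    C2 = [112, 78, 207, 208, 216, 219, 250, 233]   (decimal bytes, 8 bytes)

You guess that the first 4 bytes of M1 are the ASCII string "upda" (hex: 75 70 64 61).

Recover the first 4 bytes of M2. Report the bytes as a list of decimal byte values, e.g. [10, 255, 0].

[15, 179, 198, 145]

First, C1 ⊕ C2 = (M1 ⊕ K) ⊕ (M2 ⊕ K) = M1 ⊕ M2, so the key drops out. Then M2 = (M1 ⊕ M2) ⊕ M1 over the first 4 bytes.
byte 0: (0a ^ 70) ^ 75 = 7a ^ 75 = 0f
byte 1: (8d ^ 4e) ^ 70 = c3 ^ 70 = b3
byte 2: (6d ^ cf) ^ 64 = a2 ^ 64 = c6
byte 3: (20 ^ d0) ^ 61 = f0 ^ 61 = 91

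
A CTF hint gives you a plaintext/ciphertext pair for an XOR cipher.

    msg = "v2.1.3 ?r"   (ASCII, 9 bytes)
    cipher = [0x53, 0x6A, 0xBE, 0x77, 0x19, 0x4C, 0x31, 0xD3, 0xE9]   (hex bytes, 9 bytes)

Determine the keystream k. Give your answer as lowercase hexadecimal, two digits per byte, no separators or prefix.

Since cipher = msg ⊕ k, XORing both sides with msg gives k = msg ⊕ cipher.
76 ⊕ 53 = 25
32 ⊕ 6a = 58
2e ⊕ be = 90
31 ⊕ 77 = 46
2e ⊕ 19 = 37
33 ⊕ 4c = 7f
20 ⊕ 31 = 11
3f ⊕ d3 = ec
72 ⊕ e9 = 9b

25589046377f11ec9b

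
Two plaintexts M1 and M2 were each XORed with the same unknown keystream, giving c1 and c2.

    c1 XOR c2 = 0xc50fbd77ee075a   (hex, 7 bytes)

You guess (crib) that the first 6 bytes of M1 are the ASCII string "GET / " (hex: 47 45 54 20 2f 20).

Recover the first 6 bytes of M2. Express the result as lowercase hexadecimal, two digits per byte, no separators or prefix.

824ae957c127

Since c1 ⊕ c2 = M1 ⊕ M2, XORing with the guessed M1 bytes yields the corresponding M2 bytes: M2 = (c1 ⊕ c2) ⊕ M1.
11000101 XOR 01000111 = 10000010
00001111 XOR 01000101 = 01001010
10111101 XOR 01010100 = 11101001
01110111 XOR 00100000 = 01010111
11101110 XOR 00101111 = 11000001
00000111 XOR 00100000 = 00100111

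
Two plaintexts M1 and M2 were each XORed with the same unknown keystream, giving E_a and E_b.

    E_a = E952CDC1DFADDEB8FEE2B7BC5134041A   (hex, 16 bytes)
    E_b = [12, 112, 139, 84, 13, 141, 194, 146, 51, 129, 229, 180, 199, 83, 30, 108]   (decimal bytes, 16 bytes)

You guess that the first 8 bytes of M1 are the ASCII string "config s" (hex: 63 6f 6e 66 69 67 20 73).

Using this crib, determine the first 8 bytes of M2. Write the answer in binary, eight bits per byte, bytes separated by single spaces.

First, E_a ⊕ E_b = (M1 ⊕ K) ⊕ (M2 ⊕ K) = M1 ⊕ M2, so the key drops out. Then M2 = (M1 ⊕ M2) ⊕ M1 over the first 8 bytes.
byte 0: (e9 xor 0c) xor 63 = e5 xor 63 = 86
byte 1: (52 xor 70) xor 6f = 22 xor 6f = 4d
byte 2: (cd xor 8b) xor 6e = 46 xor 6e = 28
byte 3: (c1 xor 54) xor 66 = 95 xor 66 = f3
byte 4: (df xor 0d) xor 69 = d2 xor 69 = bb
byte 5: (ad xor 8d) xor 67 = 20 xor 67 = 47
byte 6: (de xor c2) xor 20 = 1c xor 20 = 3c
byte 7: (b8 xor 92) xor 73 = 2a xor 73 = 59

10000110 01001101 00101000 11110011 10111011 01000111 00111100 01011001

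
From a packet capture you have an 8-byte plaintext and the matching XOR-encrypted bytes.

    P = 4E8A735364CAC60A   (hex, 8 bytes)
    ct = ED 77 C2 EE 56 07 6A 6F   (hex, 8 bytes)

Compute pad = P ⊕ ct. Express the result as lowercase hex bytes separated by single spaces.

a3 fd b1 bd 32 cd ac 65

Since ct = P ⊕ pad, XORing both sides with P gives pad = P ⊕ ct.
4e xor ed = a3
8a xor 77 = fd
73 xor c2 = b1
53 xor ee = bd
64 xor 56 = 32
ca xor 07 = cd
c6 xor 6a = ac
0a xor 6f = 65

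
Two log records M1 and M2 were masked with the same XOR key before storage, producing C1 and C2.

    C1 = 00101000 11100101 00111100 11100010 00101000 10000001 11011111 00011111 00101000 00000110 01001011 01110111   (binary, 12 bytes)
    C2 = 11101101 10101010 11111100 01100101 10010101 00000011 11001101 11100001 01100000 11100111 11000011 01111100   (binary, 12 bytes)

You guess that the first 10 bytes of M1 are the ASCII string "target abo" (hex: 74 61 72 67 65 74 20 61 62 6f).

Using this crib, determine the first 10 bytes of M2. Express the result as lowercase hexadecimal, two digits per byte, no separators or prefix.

b12eb2e0d8f6329f2a8e

First, C1 ⊕ C2 = (M1 ⊕ K) ⊕ (M2 ⊕ K) = M1 ⊕ M2, so the key drops out. Then M2 = (M1 ⊕ M2) ⊕ M1 over the first 10 bytes.
byte 0: (28 ⊕ ed) ⊕ 74 = c5 ⊕ 74 = b1
byte 1: (e5 ⊕ aa) ⊕ 61 = 4f ⊕ 61 = 2e
byte 2: (3c ⊕ fc) ⊕ 72 = c0 ⊕ 72 = b2
byte 3: (e2 ⊕ 65) ⊕ 67 = 87 ⊕ 67 = e0
byte 4: (28 ⊕ 95) ⊕ 65 = bd ⊕ 65 = d8
byte 5: (81 ⊕ 03) ⊕ 74 = 82 ⊕ 74 = f6
byte 6: (df ⊕ cd) ⊕ 20 = 12 ⊕ 20 = 32
byte 7: (1f ⊕ e1) ⊕ 61 = fe ⊕ 61 = 9f
byte 8: (28 ⊕ 60) ⊕ 62 = 48 ⊕ 62 = 2a
byte 9: (06 ⊕ e7) ⊕ 6f = e1 ⊕ 6f = 8e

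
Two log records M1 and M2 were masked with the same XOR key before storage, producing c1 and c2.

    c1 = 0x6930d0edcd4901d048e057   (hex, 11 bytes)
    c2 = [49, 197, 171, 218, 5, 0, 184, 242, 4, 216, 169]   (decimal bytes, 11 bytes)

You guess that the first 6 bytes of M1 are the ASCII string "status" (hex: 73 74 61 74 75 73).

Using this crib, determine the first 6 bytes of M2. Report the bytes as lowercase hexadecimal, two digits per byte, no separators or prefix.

First, c1 ⊕ c2 = (M1 ⊕ K) ⊕ (M2 ⊕ K) = M1 ⊕ M2, so the key drops out. Then M2 = (M1 ⊕ M2) ⊕ M1 over the first 6 bytes.
byte 0: (69 ⊕ 31) ⊕ 73 = 58 ⊕ 73 = 2b
byte 1: (30 ⊕ c5) ⊕ 74 = f5 ⊕ 74 = 81
byte 2: (d0 ⊕ ab) ⊕ 61 = 7b ⊕ 61 = 1a
byte 3: (ed ⊕ da) ⊕ 74 = 37 ⊕ 74 = 43
byte 4: (cd ⊕ 05) ⊕ 75 = c8 ⊕ 75 = bd
byte 5: (49 ⊕ 00) ⊕ 73 = 49 ⊕ 73 = 3a

2b811a43bd3a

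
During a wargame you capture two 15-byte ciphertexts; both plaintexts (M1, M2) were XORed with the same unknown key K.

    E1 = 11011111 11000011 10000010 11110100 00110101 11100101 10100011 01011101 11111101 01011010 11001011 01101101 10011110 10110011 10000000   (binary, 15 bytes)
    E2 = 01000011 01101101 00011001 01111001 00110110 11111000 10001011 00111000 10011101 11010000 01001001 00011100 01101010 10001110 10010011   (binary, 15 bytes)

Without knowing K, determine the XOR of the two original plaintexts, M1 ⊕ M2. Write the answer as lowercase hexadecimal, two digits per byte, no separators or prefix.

9cae9b8d031d2865608a8271f43d13

E1 ⊕ E2 = (M1 ⊕ K) ⊕ (M2 ⊕ K) = M1 ⊕ M2 — the shared key cancels under XOR.
223 ^  67 = 156
195 ^ 109 = 174
130 ^  25 = 155
244 ^ 121 = 141
 53 ^  54 =   3
229 ^ 248 =  29
163 ^ 139 =  40
 93 ^  56 = 101
253 ^ 157 =  96
 90 ^ 208 = 138
203 ^  73 = 130
109 ^  28 = 113
158 ^ 106 = 244
179 ^ 142 =  61
128 ^ 147 =  19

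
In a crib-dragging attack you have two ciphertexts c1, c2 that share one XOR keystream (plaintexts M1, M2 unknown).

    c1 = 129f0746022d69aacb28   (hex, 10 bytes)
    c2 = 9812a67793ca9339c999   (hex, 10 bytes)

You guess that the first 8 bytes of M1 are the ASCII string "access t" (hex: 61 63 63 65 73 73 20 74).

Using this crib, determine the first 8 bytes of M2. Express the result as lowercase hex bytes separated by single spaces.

eb ee c2 54 e2 94 da e7

First, c1 ⊕ c2 = (M1 ⊕ K) ⊕ (M2 ⊕ K) = M1 ⊕ M2, so the key drops out. Then M2 = (M1 ⊕ M2) ⊕ M1 over the first 8 bytes.
byte 0: (12 xor 98) xor 61 = 8a xor 61 = eb
byte 1: (9f xor 12) xor 63 = 8d xor 63 = ee
byte 2: (07 xor a6) xor 63 = a1 xor 63 = c2
byte 3: (46 xor 77) xor 65 = 31 xor 65 = 54
byte 4: (02 xor 93) xor 73 = 91 xor 73 = e2
byte 5: (2d xor ca) xor 73 = e7 xor 73 = 94
byte 6: (69 xor 93) xor 20 = fa xor 20 = da
byte 7: (aa xor 39) xor 74 = 93 xor 74 = e7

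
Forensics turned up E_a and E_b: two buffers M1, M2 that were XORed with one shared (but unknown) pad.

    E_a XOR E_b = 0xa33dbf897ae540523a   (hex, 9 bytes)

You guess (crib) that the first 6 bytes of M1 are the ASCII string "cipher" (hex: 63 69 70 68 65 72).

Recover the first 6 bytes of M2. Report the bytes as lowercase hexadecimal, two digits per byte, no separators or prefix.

Since E_a ⊕ E_b = M1 ⊕ M2, XORing with the guessed M1 bytes yields the corresponding M2 bytes: M2 = (E_a ⊕ E_b) ⊕ M1.
163 xor  99 = 192
 61 xor 105 =  84
191 xor 112 = 207
137 xor 104 = 225
122 xor 101 =  31
229 xor 114 = 151

c054cfe11f97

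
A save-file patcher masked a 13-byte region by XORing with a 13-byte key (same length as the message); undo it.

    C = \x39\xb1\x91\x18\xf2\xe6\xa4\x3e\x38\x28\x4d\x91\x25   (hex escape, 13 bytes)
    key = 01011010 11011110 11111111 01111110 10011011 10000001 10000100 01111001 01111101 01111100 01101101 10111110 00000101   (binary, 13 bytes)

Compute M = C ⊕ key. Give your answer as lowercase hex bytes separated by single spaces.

63 6f 6e 66 69 67 20 47 45 54 20 2f 20

XOR is its own inverse, so applying the key byte-wise gives the result directly.
byte 0: 39 XOR 5a = 63
byte 1: b1 XOR de = 6f
byte 2: 91 XOR ff = 6e
byte 3: 18 XOR 7e = 66
byte 4: f2 XOR 9b = 69
byte 5: e6 XOR 81 = 67
byte 6: a4 XOR 84 = 20
byte 7: 3e XOR 79 = 47
byte 8: 38 XOR 7d = 45
byte 9: 28 XOR 7c = 54
byte 10: 4d XOR 6d = 20
byte 11: 91 XOR be = 2f
byte 12: 25 XOR 05 = 20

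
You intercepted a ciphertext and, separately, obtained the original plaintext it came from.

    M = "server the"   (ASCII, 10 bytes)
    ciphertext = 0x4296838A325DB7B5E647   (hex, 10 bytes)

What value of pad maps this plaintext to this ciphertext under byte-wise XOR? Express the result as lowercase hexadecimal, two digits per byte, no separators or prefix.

Since ciphertext = M ⊕ pad, XORing both sides with M gives pad = M ⊕ ciphertext.
115 xor  66 =  49
101 xor 150 = 243
114 xor 131 = 241
118 xor 138 = 252
101 xor  50 =  87
114 xor  93 =  47
 32 xor 183 = 151
116 xor 181 = 193
104 xor 230 = 142
101 xor  71 =  34

31f3f1fc572f97c18e22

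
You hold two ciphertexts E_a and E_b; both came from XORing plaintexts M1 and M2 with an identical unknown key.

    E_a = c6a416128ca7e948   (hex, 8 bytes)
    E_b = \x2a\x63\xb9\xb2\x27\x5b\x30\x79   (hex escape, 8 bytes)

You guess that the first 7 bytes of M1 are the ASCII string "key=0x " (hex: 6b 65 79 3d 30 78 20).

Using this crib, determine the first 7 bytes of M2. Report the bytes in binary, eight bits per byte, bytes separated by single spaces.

First, E_a ⊕ E_b = (M1 ⊕ K) ⊕ (M2 ⊕ K) = M1 ⊕ M2, so the key drops out. Then M2 = (M1 ⊕ M2) ⊕ M1 over the first 7 bytes.
byte 0: (c6 ^ 2a) ^ 6b = ec ^ 6b = 87
byte 1: (a4 ^ 63) ^ 65 = c7 ^ 65 = a2
byte 2: (16 ^ b9) ^ 79 = af ^ 79 = d6
byte 3: (12 ^ b2) ^ 3d = a0 ^ 3d = 9d
byte 4: (8c ^ 27) ^ 30 = ab ^ 30 = 9b
byte 5: (a7 ^ 5b) ^ 78 = fc ^ 78 = 84
byte 6: (e9 ^ 30) ^ 20 = d9 ^ 20 = f9

10000111 10100010 11010110 10011101 10011011 10000100 11111001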